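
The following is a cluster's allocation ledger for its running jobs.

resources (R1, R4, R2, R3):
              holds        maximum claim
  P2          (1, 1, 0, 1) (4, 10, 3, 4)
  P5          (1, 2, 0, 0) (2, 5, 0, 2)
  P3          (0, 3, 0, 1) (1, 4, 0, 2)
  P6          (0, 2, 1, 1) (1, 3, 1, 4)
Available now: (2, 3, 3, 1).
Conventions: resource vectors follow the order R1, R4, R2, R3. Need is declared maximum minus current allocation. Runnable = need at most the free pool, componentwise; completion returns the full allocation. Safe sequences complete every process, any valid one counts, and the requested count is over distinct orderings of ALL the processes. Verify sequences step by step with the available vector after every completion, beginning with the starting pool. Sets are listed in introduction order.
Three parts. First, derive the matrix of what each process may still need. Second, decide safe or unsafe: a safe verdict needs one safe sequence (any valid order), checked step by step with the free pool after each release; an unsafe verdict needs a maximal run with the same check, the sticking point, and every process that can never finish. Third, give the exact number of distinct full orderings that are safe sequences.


(1) Need matrix, components ordered R1, R4, R2, R3:
  P2: (3, 9, 3, 3)
  P5: (1, 3, 0, 2)
  P3: (1, 1, 0, 1)
  P6: (1, 1, 0, 3)
(2) UNSAFE.
Key observation: after P3, P5 complete, (3, 8, 3, 2) is the best the pool ever gets, yet each leftover process wants more R3.
The run P3, P5 cannot be extended any further. Check, step by step:
  pool = (2, 3, 3, 1)
  P3 needs (1, 1, 0, 1) <= (2, 3, 3, 1) -> finishes; pool += (0, 3, 0, 1) = (2, 6, 3, 2)
  P5 needs (1, 3, 0, 2) <= (2, 6, 3, 2) -> finishes; pool += (1, 2, 0, 0) = (3, 8, 3, 2)
  blocked: P2 wants (3, 9, 3, 3), pool (3, 8, 3, 2) — not enough R4 and R3
  blocked: P6 wants (1, 1, 0, 3), pool (3, 8, 3, 2) — not enough R3
Permanently blocked: P2 and P6.
(3) Precisely 0 of the possible complete orderings are safe sequences.


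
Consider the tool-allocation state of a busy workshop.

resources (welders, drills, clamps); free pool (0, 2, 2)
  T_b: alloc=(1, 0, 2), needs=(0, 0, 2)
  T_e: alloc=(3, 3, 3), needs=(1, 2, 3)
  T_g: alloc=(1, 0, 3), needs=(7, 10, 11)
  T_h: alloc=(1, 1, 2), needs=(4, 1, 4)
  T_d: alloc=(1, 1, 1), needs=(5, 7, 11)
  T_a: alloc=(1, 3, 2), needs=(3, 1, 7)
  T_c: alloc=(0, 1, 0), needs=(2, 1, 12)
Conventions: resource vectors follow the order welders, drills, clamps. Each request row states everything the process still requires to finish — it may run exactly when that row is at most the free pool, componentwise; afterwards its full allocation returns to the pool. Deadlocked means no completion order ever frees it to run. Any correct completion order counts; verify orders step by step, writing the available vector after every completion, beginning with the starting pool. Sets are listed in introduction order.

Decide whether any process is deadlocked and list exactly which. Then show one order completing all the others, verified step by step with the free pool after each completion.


Nothing here is deadlocked.
Key observation: there is always a runnable process — T_b first — so the state unwinds completely.
One completion order for the rest: T_b, T_e, T_a, T_h, T_d, T_g, T_c. Check, step by step:
  pool = (0, 2, 2)
  T_b: need (0, 0, 2) fits (0, 2, 2); releases (1, 0, 2), pool now (1, 2, 4)
  T_e: need (1, 2, 3) fits (1, 2, 4); releases (3, 3, 3), pool now (4, 5, 7)
  T_a: need (3, 1, 7) fits (4, 5, 7); releases (1, 3, 2), pool now (5, 8, 9)
  T_h: need (4, 1, 4) fits (5, 8, 9); releases (1, 1, 2), pool now (6, 9, 11)
  T_d: need (5, 7, 11) fits (6, 9, 11); releases (1, 1, 1), pool now (7, 10, 12)
  T_g: need (7, 10, 11) fits (7, 10, 12); releases (1, 0, 3), pool now (8, 10, 15)
  T_c: need (2, 1, 12) fits (8, 10, 15); releases (0, 1, 0), pool now (8, 11, 15)


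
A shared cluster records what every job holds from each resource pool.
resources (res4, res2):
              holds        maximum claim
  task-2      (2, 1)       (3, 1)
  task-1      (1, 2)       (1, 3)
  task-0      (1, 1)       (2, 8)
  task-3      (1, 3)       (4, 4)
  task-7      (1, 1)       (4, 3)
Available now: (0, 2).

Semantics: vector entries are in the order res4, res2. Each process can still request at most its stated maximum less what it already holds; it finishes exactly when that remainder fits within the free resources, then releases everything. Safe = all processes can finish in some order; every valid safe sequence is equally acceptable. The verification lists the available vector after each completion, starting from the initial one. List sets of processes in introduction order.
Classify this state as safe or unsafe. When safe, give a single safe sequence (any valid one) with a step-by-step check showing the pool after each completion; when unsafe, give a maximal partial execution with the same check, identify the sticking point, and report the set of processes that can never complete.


SAFE, for example via the order task-1, task-2, task-3, task-7, task-0.
Key observation: task-2 marks the first exact bind of the order: its need (1, 0) fits the free (1, 4) with zero slack on a requested resource.
Walking it through:
  pool = (0, 2)
  task-1: need (0, 1) fits (0, 2); releases (1, 2), pool now (1, 4)
  task-2: need (1, 0) fits (1, 4); releases (2, 1), pool now (3, 5)
  task-3: need (3, 1) fits (3, 5); releases (1, 3), pool now (4, 8)
  task-7: need (3, 2) fits (4, 8); releases (1, 1), pool now (5, 9)
  task-0: need (1, 7) fits (5, 9); releases (1, 1), pool now (6, 10)


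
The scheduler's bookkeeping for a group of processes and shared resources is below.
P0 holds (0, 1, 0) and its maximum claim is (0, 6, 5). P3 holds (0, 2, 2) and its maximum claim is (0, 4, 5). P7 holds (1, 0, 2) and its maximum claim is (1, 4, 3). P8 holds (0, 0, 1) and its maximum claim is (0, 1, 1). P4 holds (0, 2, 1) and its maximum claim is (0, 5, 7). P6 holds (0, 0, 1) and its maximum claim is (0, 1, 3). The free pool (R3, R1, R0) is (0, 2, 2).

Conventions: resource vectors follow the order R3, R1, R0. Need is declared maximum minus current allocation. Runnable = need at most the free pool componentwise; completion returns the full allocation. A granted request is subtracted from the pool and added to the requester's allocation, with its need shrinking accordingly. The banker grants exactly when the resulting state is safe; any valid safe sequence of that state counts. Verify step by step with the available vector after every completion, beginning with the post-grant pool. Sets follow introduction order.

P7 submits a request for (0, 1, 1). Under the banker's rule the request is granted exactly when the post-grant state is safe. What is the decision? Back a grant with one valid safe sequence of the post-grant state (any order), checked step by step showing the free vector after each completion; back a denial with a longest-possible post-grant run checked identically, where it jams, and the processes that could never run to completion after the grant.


DENY — the pretend-granted state is unsafe.
Key observation: no order helps: past P8, P6, the free pool tops out at (0, 1, 3), below what each blocked process needs in R1.
Pretend the grant happened; the run P8, P6 goes as far as possible. Walking it through:
  pool = (0, 1, 1)
  P8 needs (0, 1, 0) <= (0, 1, 1) -> finishes; pool += (0, 0, 1) = (0, 1, 2)
  P6 needs (0, 1, 2) <= (0, 1, 2) -> finishes; pool += (0, 0, 1) = (0, 1, 3)
  P0 still needs (0, 5, 5) but only (0, 1, 3) is free — short on R1 and R0
  P3 still needs (0, 2, 3) but only (0, 1, 3) is free — short on R1
  P7 still needs (0, 3, 0) but only (0, 1, 3) is free — short on R1
  P4 still needs (0, 3, 6) but only (0, 1, 3) is free — short on R1 and R0
Post-grant, the permanently blocked set is P0, P3, P7 and P4.


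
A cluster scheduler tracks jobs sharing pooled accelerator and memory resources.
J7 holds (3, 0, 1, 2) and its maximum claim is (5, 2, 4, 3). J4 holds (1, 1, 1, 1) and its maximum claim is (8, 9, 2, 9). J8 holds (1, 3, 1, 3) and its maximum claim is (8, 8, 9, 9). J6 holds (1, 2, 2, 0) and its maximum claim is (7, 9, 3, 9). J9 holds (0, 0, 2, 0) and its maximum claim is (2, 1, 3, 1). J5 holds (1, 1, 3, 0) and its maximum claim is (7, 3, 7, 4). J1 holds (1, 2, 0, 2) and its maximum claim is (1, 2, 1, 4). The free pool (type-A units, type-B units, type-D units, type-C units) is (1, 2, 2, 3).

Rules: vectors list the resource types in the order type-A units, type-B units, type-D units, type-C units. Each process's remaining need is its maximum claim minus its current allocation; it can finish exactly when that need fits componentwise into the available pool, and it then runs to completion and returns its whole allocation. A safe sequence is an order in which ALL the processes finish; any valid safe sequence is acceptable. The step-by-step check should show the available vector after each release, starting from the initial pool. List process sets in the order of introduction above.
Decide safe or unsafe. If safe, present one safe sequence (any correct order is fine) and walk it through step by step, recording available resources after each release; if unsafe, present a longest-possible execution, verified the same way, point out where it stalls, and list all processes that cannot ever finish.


UNSAFE — no complete ordering exists.
Key observation: even finishing J1, J9, J7 leaves just (5, 4, 5, 7) free — too little type-A units for any of the remaining processes.
A maximal execution: J1, J9, J7 — then nothing else fits. Verifying each step:
  pool = (1, 2, 2, 3)
  J1: need (0, 0, 1, 2) fits (1, 2, 2, 3); releases (1, 2, 0, 2), pool now (2, 4, 2, 5)
  J9: need (2, 1, 1, 1) fits (2, 4, 2, 5); releases (0, 0, 2, 0), pool now (2, 4, 4, 5)
  J7: need (2, 2, 3, 1) fits (2, 4, 4, 5); releases (3, 0, 1, 2), pool now (5, 4, 5, 7)
  J4 still needs (7, 8, 1, 8) but only (5, 4, 5, 7) is free — short on type-A units, type-B units and type-C units
  J8 still needs (7, 5, 8, 6) but only (5, 4, 5, 7) is free — short on type-A units, type-B units and type-D units
  J6 still needs (6, 7, 1, 9) but only (5, 4, 5, 7) is free — short on type-A units, type-B units and type-C units
  J5 still needs (6, 2, 4, 4) but only (5, 4, 5, 7) is free — short on type-A units
Never able to finish: J4, J8, J6 and J5.


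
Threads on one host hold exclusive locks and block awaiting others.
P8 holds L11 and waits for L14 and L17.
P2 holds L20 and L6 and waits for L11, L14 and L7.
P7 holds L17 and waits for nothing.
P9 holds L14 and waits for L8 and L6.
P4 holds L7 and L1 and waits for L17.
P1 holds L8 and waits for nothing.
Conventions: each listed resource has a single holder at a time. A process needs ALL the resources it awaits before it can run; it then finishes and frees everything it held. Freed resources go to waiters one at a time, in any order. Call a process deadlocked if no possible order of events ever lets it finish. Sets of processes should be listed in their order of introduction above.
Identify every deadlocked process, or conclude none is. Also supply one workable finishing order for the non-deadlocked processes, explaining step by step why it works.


Deadlocked set: P8, P2 and P9.
Key observation: the cycle P8 -> P9 -> P2 -> P8 can never break — each member waits on the next; no other process is dragged down with it.
One completion order for the rest: P7, P1, P4.
Verifying each step:
  run P7 (it waits on nothing); releases L17
  run P1 (it waits on nothing); releases L8
  P4 waits on L17 — all released -> runs and releases L7 and L1


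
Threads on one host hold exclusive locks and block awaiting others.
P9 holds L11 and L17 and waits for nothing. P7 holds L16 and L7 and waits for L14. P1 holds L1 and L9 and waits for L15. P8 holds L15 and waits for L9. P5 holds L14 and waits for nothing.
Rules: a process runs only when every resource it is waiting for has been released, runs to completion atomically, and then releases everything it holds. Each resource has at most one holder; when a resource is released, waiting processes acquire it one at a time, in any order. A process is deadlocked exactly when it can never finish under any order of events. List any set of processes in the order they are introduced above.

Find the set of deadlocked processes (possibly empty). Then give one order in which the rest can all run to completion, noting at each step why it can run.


Deadlocked: P1 and P8.
Key observation: nobody on the ring P1 -> P8 -> P1 can start until another member finishes, which never happens; no other process is dragged down with it.
One completion order for the rest: P5, P7, P9.
Step-by-step check:
  P5: no waits; runs immediately, freeing L14
  P7 waits on L14 — all released -> runs and releases L16 and L7
  P9: no waits; runs immediately, freeing L11 and L17


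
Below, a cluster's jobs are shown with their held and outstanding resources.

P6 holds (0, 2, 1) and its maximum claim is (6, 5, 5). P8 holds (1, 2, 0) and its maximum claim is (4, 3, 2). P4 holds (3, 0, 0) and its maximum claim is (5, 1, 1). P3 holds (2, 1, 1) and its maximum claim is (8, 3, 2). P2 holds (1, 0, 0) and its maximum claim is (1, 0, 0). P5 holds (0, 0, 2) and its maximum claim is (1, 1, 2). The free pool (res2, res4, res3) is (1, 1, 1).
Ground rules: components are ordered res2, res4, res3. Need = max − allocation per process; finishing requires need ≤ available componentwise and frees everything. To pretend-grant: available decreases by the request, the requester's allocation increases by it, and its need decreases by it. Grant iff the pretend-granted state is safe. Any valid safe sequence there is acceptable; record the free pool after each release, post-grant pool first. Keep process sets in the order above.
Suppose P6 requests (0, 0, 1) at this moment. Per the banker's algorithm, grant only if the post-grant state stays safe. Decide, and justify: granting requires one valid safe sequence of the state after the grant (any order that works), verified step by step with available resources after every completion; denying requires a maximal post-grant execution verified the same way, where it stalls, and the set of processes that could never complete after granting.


GRANT. The post-grant state is safe; one safe sequence: P5, P2, P4, P8, P3, P6.
Key observation: the transfer keeps a workable pool ((1, 1, 0)); P5 starts the safe sequence.
Step-by-step check of the post-grant state:
  pool = (1, 1, 0)
  P5: need (1, 1, 0) fits (1, 1, 0); releases (0, 0, 2), pool now (1, 1, 2)
  P2: need (0, 0, 0) fits (1, 1, 2); releases (1, 0, 0), pool now (2, 1, 2)
  P4: need (2, 1, 1) fits (2, 1, 2); releases (3, 0, 0), pool now (5, 1, 2)
  P8: need (3, 1, 2) fits (5, 1, 2); releases (1, 2, 0), pool now (6, 3, 2)
  P3: need (6, 2, 1) fits (6, 3, 2); releases (2, 1, 1), pool now (8, 4, 3)
  P6: need (6, 3, 3) fits (8, 4, 3); releases (0, 2, 2), pool now (8, 6, 5)


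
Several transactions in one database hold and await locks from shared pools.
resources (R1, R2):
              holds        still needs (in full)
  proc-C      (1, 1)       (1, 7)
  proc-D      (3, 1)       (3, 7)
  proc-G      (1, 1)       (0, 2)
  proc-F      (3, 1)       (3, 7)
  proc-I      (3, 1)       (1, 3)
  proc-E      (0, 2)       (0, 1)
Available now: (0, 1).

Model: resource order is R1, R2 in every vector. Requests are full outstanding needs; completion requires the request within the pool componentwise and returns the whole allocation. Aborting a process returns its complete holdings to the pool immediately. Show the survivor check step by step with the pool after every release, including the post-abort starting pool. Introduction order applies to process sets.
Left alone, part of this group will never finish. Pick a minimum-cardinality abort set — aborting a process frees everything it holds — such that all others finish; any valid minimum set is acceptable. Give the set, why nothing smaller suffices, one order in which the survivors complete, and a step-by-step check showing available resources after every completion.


The answer: abort proc-C and proc-D.
Key observation: proc-F was stuck for good until proc-C and proc-D gave back (4, 2); in the order shown it finishes at step 4.
Why nothing smaller works — every single abort fails: proc-C alone leaves proc-D blocked (short on R2); proc-D alone leaves proc-C blocked (short on R2); proc-G alone leaves proc-C blocked (short on R2); proc-F alone leaves proc-C blocked (short on R2); proc-I alone leaves proc-C blocked (short on R2); proc-E alone leaves proc-C blocked (short on R2).
The survivors complete as proc-E, proc-I, proc-G, proc-F. Check, step by step (starting from the post-abort pool):
  pool = (4, 3)
  run proc-E (needs (0, 1), free (4, 3)); after release of (0, 2) the pool is (4, 5)
  run proc-I (needs (1, 3), free (4, 5)); after release of (3, 1) the pool is (7, 6)
  run proc-G (needs (0, 2), free (7, 6)); after release of (1, 1) the pool is (8, 7)
  run proc-F (needs (3, 7), free (8, 7)); after release of (3, 1) the pool is (11, 8)


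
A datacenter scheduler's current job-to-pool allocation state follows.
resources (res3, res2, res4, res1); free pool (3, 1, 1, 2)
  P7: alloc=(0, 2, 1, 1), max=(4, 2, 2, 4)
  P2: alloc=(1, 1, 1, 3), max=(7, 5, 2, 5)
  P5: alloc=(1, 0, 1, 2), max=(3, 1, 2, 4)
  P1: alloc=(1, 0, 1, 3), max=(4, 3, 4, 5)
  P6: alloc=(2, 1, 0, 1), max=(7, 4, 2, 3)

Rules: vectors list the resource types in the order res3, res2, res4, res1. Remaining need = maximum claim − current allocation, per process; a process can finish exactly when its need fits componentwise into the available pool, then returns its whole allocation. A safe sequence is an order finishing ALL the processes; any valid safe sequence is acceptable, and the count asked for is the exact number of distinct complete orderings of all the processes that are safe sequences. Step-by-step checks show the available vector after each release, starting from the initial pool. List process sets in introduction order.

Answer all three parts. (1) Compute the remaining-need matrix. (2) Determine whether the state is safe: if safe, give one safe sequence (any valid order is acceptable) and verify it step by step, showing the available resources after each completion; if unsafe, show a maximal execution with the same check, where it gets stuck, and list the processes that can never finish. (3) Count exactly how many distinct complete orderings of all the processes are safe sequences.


(1) Remaining need (order res3, res2, res4, res1):
  P7: (4, 0, 1, 3)
  P2: (6, 4, 1, 2)
  P5: (2, 1, 1, 2)
  P1: (3, 3, 3, 2)
  P6: (5, 3, 2, 2)
(2) SAFE — a valid safe sequence is P5, P7, P1, P6, P2.
Key observation: at P5 the run first touches a limit — (2, 1, 1, 2) against (3, 1, 1, 2), exact on a resource it actually requests.
Walking it through:
  pool = (3, 1, 1, 2)
  P5: need (2, 1, 1, 2) fits (3, 1, 1, 2); releases (1, 0, 1, 2), pool now (4, 1, 2, 4)
  P7: need (4, 0, 1, 3) fits (4, 1, 2, 4); releases (0, 2, 1, 1), pool now (4, 3, 3, 5)
  P1: need (3, 3, 3, 2) fits (4, 3, 3, 5); releases (1, 0, 1, 3), pool now (5, 3, 4, 8)
  P6: need (5, 3, 2, 2) fits (5, 3, 4, 8); releases (2, 1, 0, 1), pool now (7, 4, 4, 9)
  P2: need (6, 4, 1, 2) fits (7, 4, 4, 9); releases (1, 1, 1, 3), pool now (8, 5, 5, 12)
(3) Exactly 1 of the possible complete orderings is a safe sequence.


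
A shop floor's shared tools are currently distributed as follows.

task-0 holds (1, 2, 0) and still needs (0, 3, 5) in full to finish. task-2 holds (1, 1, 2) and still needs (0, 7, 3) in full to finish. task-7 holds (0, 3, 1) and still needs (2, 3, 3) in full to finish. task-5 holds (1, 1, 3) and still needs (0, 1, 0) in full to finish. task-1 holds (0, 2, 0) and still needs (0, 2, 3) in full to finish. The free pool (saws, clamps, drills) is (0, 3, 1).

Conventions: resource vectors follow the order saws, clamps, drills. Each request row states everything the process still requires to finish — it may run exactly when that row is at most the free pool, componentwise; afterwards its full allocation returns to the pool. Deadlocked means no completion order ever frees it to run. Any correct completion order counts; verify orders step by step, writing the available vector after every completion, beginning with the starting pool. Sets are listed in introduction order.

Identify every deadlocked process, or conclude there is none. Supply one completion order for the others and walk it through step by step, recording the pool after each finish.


Deadlocked: task-0, task-2 and task-7.
Key observation: after task-5, task-1 the pool peaks at (1, 6, 4), and each blocked process is short somewhere: task-0 on drills; task-2 on clamps; task-7 on saws.
One completion order for the rest: task-5, task-1. Step-by-step check:
  pool = (0, 3, 1)
  run task-5 (needs (0, 1, 0), free (0, 3, 1)); after release of (1, 1, 3) the pool is (1, 4, 4)
  run task-1 (needs (0, 2, 3), free (1, 4, 4)); after release of (0, 2, 0) the pool is (1, 6, 4)
The blocked processes can never fit:
  task-0 still needs (0, 3, 5) but only (1, 6, 4) is free — short on drills
  task-2 still needs (0, 7, 3) but only (1, 6, 4) is free — short on clamps
  task-7 still needs (2, 3, 3) but only (1, 6, 4) is free — short on saws


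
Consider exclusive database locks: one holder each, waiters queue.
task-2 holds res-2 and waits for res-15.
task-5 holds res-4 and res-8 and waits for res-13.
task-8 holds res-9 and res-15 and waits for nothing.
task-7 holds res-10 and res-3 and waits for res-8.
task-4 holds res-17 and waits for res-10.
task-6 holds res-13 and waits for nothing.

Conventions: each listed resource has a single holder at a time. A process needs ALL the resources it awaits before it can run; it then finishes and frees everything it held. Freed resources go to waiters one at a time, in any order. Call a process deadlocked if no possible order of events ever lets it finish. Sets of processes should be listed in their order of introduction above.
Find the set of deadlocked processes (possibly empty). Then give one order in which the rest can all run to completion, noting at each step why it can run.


Nothing here is deadlocked.
Key observation: all waits point, directly or indirectly, at processes that can finish, so nothing is permanently blocked.
A valid finishing order for the others: task-6, task-5, task-7, task-4, task-8, task-2.
Check, step by step:
  task-6 waits on nothing -> runs at once and releases res-13
  task-5: everything it awaited (res-13) is free; runs, freeing res-4 and res-8
  task-7: everything it awaited (res-8) is free; runs, freeing res-10 and res-3
  task-4: everything it awaited (res-10) is free; runs, freeing res-17
  task-8 waits on nothing -> runs at once and releases res-9 and res-15
  task-2: everything it awaited (res-15) is free; runs, freeing res-2


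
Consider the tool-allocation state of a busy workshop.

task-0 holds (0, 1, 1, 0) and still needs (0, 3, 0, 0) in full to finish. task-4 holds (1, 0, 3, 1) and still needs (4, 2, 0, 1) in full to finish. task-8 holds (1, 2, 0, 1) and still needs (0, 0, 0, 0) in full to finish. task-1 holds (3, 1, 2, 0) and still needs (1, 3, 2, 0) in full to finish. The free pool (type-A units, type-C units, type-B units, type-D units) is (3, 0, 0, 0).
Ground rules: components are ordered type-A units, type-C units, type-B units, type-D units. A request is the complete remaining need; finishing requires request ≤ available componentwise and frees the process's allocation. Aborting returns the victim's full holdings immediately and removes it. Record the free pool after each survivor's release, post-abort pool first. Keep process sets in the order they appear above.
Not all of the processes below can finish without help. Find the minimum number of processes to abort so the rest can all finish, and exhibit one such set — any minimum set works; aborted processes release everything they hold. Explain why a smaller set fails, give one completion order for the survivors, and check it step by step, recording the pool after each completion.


Minimum abort set: task-1.
Key observation: the deadlocked task-0 becomes finishable only because task-1 released (3, 1, 2, 0); it completes at step 2 below.
Why nothing smaller works: aborting no one leaves the state deadlocked as given.
Survivors finish in the order: task-8, task-0, task-4. Verifying each step (pool after the aborts first):
  pool = (6, 1, 2, 0)
  task-8 needs (0, 0, 0, 0) <= (6, 1, 2, 0) -> finishes; pool += (1, 2, 0, 1) = (7, 3, 2, 1)
  task-0 needs (0, 3, 0, 0) <= (7, 3, 2, 1) -> finishes; pool += (0, 1, 1, 0) = (7, 4, 3, 1)
  task-4 needs (4, 2, 0, 1) <= (7, 4, 3, 1) -> finishes; pool += (1, 0, 3, 1) = (8, 4, 6, 2)


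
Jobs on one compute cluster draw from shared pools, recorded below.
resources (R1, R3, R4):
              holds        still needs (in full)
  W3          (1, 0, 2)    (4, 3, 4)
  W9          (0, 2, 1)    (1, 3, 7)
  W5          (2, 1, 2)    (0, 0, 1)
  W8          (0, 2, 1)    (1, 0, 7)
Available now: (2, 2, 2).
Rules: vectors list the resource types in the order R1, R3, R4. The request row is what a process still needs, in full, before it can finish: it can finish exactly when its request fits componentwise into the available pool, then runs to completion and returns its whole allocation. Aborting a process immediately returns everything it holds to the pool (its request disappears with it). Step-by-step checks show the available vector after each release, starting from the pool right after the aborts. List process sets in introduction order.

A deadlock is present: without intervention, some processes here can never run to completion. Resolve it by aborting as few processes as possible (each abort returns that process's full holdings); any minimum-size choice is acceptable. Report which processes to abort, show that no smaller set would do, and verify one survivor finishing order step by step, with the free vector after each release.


The answer: abort W9.
Key observation: the deadlocked W8 becomes finishable only because W9 released (0, 2, 1); it completes at step 3 below.
Minimality: the empty abort set fails — the state is deadlocked as it stands.
Survivors finish in the order: W5, W3, W8. Walking it through (pool after the aborts first):
  pool = (2, 4, 3)
  run W5 (needs (0, 0, 1), free (2, 4, 3)); after release of (2, 1, 2) the pool is (4, 5, 5)
  run W3 (needs (4, 3, 4), free (4, 5, 5)); after release of (1, 0, 2) the pool is (5, 5, 7)
  run W8 (needs (1, 0, 7), free (5, 5, 7)); after release of (0, 2, 1) the pool is (5, 7, 8)


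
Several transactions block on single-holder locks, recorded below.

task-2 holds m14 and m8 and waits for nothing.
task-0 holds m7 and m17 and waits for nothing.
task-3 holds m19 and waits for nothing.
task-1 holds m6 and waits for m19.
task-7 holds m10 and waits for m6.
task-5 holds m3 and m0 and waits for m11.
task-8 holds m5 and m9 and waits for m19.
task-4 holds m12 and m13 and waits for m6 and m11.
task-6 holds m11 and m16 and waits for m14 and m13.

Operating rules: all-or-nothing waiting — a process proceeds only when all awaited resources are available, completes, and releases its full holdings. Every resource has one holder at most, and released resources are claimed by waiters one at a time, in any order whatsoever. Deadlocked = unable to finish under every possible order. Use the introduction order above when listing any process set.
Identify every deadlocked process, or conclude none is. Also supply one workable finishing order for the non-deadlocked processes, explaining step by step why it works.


Deadlocked set: task-5, task-4 and task-6.
Key observation: the wait chain closes on itself along task-6 -> task-4 -> task-6; task-5 waits into the deadlock from upstream.
One completion order for the rest: task-3, task-1, task-7, task-2, task-8, task-0.
Step-by-step check:
  task-3: no waits; runs immediately, freeing m19
  task-1: everything it awaited (m19) is free; runs, freeing m6
  task-7: everything it awaited (m6) is free; runs, freeing m10
  task-2: no waits; runs immediately, freeing m14 and m8
  task-8: everything it awaited (m19) is free; runs, freeing m5 and m9
  task-0: no waits; runs immediately, freeing m7 and m17


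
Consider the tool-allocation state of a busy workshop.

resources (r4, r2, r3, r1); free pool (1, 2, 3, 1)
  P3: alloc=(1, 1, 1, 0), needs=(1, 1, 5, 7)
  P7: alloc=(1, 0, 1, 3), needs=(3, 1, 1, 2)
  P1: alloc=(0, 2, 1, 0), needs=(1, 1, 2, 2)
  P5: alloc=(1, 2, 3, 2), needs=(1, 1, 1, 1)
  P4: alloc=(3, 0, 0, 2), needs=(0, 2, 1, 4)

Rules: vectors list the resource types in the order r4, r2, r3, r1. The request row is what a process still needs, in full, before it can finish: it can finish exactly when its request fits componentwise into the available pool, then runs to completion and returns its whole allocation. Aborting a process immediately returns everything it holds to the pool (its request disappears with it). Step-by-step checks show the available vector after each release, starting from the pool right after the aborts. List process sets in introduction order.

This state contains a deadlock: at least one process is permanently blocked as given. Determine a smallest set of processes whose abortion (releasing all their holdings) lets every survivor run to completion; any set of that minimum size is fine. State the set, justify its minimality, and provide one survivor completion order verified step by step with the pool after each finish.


Minimum abort set: P3.
Key observation: P7 was stuck for good until P3 gave back (1, 1, 1, 0); in the order shown it finishes at step 2.
Minimality: the empty abort set fails — the state is deadlocked as it stands.
Survivors finish in the order: P5, P7, P1, P4. Check, step by step (pool after the aborts first):
  pool = (2, 3, 4, 1)
  P5: need (1, 1, 1, 1) fits (2, 3, 4, 1); releases (1, 2, 3, 2), pool now (3, 5, 7, 3)
  P7: need (3, 1, 1, 2) fits (3, 5, 7, 3); releases (1, 0, 1, 3), pool now (4, 5, 8, 6)
  P1: need (1, 1, 2, 2) fits (4, 5, 8, 6); releases (0, 2, 1, 0), pool now (4, 7, 9, 6)
  P4: need (0, 2, 1, 4) fits (4, 7, 9, 6); releases (3, 0, 0, 2), pool now (7, 7, 9, 8)


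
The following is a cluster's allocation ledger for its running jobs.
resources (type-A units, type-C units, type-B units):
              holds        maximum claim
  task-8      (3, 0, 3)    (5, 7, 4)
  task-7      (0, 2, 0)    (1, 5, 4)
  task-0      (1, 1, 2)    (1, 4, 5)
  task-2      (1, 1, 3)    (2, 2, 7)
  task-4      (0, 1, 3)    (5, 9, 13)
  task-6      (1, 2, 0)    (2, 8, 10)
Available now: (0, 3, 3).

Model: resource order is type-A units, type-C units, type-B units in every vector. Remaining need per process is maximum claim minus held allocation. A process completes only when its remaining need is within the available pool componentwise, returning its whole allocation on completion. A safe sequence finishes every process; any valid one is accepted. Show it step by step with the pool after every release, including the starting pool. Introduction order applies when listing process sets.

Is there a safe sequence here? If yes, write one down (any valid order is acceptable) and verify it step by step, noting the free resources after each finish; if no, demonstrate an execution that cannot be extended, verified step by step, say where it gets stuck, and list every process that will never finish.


SAFE, for example via the order task-0, task-7, task-2, task-8, task-6, task-4.
Key observation: task-0 marks the first exact bind of the order: its need (0, 3, 3) fits the free (0, 3, 3) with zero slack on a requested resource.
Step-by-step check:
  pool = (0, 3, 3)
  task-0 needs (0, 3, 3) <= (0, 3, 3) -> finishes; pool += (1, 1, 2) = (1, 4, 5)
  task-7 needs (1, 3, 4) <= (1, 4, 5) -> finishes; pool += (0, 2, 0) = (1, 6, 5)
  task-2 needs (1, 1, 4) <= (1, 6, 5) -> finishes; pool += (1, 1, 3) = (2, 7, 8)
  task-8 needs (2, 7, 1) <= (2, 7, 8) -> finishes; pool += (3, 0, 3) = (5, 7, 11)
  task-6 needs (1, 6, 10) <= (5, 7, 11) -> finishes; pool += (1, 2, 0) = (6, 9, 11)
  task-4 needs (5, 8, 10) <= (6, 9, 11) -> finishes; pool += (0, 1, 3) = (6, 10, 14)


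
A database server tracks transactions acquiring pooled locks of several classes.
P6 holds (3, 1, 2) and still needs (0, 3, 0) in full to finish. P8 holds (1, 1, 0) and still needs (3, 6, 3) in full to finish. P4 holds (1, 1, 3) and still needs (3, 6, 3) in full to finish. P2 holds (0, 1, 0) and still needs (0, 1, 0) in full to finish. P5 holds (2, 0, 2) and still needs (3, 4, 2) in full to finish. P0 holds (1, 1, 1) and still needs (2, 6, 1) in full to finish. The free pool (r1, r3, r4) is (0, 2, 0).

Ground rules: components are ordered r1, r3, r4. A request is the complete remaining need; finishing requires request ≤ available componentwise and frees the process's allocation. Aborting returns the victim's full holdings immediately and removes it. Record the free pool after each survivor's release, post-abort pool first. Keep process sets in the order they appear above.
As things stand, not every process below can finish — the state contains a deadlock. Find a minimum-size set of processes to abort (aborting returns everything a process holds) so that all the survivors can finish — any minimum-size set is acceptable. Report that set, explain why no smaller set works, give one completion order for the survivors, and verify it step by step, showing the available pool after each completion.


Minimum abort set: P4 and P0.
Key observation: the returned (2, 2, 4) from P4 and P0 is what brings P8 — unrunnable before, under any order — into play at step 4.
Minimality, checking each single-abort alternative: P6 alone leaves P8 blocked (short on r3); P8 alone leaves P4 blocked (short on r3); P4 alone leaves P8 blocked (short on r3); P2 alone leaves P8 blocked (short on r3); P5 alone leaves P8 blocked (short on r3); P0 alone leaves P8 blocked (short on r3).
One survivor order: P2, P6, P5, P8. Step-by-step check (post-abort pool first):
  pool = (2, 4, 4)
  P2: need (0, 1, 0) fits (2, 4, 4); releases (0, 1, 0), pool now (2, 5, 4)
  P6: need (0, 3, 0) fits (2, 5, 4); releases (3, 1, 2), pool now (5, 6, 6)
  P5: need (3, 4, 2) fits (5, 6, 6); releases (2, 0, 2), pool now (7, 6, 8)
  P8: need (3, 6, 3) fits (7, 6, 8); releases (1, 1, 0), pool now (8, 7, 8)


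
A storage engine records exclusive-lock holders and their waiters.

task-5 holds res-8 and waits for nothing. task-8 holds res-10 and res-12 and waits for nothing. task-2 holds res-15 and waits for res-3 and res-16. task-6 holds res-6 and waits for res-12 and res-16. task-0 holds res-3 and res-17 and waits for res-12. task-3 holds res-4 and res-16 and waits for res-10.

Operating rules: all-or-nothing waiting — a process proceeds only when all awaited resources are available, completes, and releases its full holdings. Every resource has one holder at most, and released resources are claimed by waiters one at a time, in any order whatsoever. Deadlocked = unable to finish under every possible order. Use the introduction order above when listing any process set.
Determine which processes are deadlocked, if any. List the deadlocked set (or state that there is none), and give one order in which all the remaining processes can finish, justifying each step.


Nothing here is deadlocked.
Key observation: there is no circular wait here — follow any chain and it reaches a process that is free to run now.
One completion order for the rest: task-8, task-3, task-5, task-0, task-2, task-6.
Check, step by step:
  task-8 waits on nothing -> runs at once and releases res-10 and res-12
  task-3 waits on res-10 — all released -> runs and releases res-4 and res-16
  task-5 waits on nothing -> runs at once and releases res-8
  task-0 waits on res-12 — all released -> runs and releases res-3 and res-17
  task-2 waits on res-3 and res-16 — all released -> runs and releases res-15
  task-6 waits on res-12 and res-16 — all released -> runs and releases res-6


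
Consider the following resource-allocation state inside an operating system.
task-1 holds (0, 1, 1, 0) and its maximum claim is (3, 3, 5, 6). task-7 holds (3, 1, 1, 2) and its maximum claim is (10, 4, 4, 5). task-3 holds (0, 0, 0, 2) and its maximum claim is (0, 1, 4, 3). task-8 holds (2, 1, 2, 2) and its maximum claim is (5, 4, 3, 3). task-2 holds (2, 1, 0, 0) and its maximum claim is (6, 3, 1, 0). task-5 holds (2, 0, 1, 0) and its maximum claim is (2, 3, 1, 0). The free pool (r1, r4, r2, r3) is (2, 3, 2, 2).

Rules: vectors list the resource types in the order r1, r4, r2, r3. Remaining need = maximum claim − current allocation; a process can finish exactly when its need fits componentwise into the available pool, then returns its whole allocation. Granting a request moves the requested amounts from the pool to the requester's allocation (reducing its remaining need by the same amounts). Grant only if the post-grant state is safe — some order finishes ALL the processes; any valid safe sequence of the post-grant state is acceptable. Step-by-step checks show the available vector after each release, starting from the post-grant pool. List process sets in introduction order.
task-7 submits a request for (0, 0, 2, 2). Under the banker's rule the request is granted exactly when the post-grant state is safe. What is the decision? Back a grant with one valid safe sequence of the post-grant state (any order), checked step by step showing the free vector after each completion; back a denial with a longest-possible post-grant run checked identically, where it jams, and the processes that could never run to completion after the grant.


DENY: after the grant no complete ordering would exist.
Key observation: the wall is r3: completing task-5, task-2 brings the pool only to (6, 4, 1, 0), and all the rest need more.
After a pretend grant, a maximal execution: task-5, task-2 — then nothing else fits. Check, step by step:
  pool = (2, 3, 0, 0)
  task-5 needs (0, 3, 0, 0) <= (2, 3, 0, 0) -> finishes; pool += (2, 0, 1, 0) = (4, 3, 1, 0)
  task-2 needs (4, 2, 1, 0) <= (4, 3, 1, 0) -> finishes; pool += (2, 1, 0, 0) = (6, 4, 1, 0)
  blocked: task-1 wants (3, 2, 4, 6), pool (6, 4, 1, 0) — not enough r2 and r3
  blocked: task-7 wants (7, 3, 1, 1), pool (6, 4, 1, 0) — not enough r1 and r3
  blocked: task-3 wants (0, 1, 4, 1), pool (6, 4, 1, 0) — not enough r2 and r3
  blocked: task-8 wants (3, 3, 1, 1), pool (6, 4, 1, 0) — not enough r3
Had the request been granted, task-1, task-7, task-3 and task-8 could never finish.


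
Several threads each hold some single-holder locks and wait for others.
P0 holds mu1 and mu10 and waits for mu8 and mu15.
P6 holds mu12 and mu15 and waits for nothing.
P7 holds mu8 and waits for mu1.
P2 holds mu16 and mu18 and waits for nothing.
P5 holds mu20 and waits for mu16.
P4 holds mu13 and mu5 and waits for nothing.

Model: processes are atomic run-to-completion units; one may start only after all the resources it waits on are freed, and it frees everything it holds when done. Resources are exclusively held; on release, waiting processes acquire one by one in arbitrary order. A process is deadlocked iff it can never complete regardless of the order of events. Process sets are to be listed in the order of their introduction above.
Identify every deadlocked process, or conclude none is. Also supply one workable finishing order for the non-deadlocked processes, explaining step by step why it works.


The deadlocked set is P0 and P7.
Key observation: the loop P0 -> P7 -> P0 blocks itself forever; no other process is dragged down with it.
One completion order for the rest: P4, P2, P5, P6.
Walking it through:
  P4: no waits; runs immediately, freeing mu13 and mu5
  P2: no waits; runs immediately, freeing mu16 and mu18
  run P5 (all its waits — mu16 — are resolved); releases mu20
  P6: no waits; runs immediately, freeing mu12 and mu15


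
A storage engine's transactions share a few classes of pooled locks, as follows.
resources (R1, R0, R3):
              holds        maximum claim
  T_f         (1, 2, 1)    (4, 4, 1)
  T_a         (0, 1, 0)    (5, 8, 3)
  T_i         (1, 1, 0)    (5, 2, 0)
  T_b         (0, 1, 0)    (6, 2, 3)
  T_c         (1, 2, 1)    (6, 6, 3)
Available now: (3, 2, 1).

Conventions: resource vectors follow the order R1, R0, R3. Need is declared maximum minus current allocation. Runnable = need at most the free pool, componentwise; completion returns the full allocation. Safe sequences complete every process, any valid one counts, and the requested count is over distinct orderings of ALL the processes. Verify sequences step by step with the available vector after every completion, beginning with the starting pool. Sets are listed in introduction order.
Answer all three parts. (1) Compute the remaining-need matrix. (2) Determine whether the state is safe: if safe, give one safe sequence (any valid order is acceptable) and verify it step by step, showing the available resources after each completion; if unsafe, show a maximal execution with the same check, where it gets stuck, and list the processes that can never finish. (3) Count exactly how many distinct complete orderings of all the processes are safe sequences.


(1) Remaining need (order R1, R0, R3):
  T_f: (3, 2, 0)
  T_a: (5, 7, 3)
  T_i: (4, 1, 0)
  T_b: (6, 1, 3)
  T_c: (5, 4, 2)
(2) SAFE — a valid safe sequence is T_f, T_i, T_c, T_b, T_a.
Key observation: reading the order forward, T_f is the first process whose need (3, 2, 0) meets the free pool (3, 2, 1) exactly on a resource it requests.
Step-by-step check:
  pool = (3, 2, 1)
  run T_f (needs (3, 2, 0), free (3, 2, 1)); after release of (1, 2, 1) the pool is (4, 4, 2)
  run T_i (needs (4, 1, 0), free (4, 4, 2)); after release of (1, 1, 0) the pool is (5, 5, 2)
  run T_c (needs (5, 4, 2), free (5, 5, 2)); after release of (1, 2, 1) the pool is (6, 7, 3)
  run T_b (needs (6, 1, 3), free (6, 7, 3)); after release of (0, 1, 0) the pool is (6, 8, 3)
  run T_a (needs (5, 7, 3), free (6, 8, 3)); after release of (0, 1, 0) the pool is (6, 9, 3)
(3) The exact count: 2 of the possible complete orderings are safe sequences.
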